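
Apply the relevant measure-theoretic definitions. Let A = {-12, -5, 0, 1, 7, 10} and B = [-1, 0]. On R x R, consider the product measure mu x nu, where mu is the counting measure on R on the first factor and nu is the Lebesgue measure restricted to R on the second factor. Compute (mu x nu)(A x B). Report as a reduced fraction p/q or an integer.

For a measurable rectangle A x B, the product measure satisfies
  (mu x nu)(A x B) = mu(A) * nu(B).
  mu(A) = 6.
  nu(B) = 1.
  (mu x nu)(A x B) = 6 * 1 = 6.

6


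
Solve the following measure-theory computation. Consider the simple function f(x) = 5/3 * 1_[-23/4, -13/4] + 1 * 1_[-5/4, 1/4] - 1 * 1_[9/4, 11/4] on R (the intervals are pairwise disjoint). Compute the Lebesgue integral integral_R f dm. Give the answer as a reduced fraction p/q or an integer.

For a simple function f = sum_i c_i * 1_{A_i} with disjoint A_i,
  integral f dm = sum_i c_i * m(A_i).
Lengths of the A_i:
  m(A_1) = -13/4 - (-23/4) = 5/2.
  m(A_2) = 1/4 - (-5/4) = 3/2.
  m(A_3) = 11/4 - 9/4 = 1/2.
Contributions c_i * m(A_i):
  (5/3) * (5/2) = 25/6.
  (1) * (3/2) = 3/2.
  (-1) * (1/2) = -1/2.
Total: 25/6 + 3/2 - 1/2 = 31/6.

31/6


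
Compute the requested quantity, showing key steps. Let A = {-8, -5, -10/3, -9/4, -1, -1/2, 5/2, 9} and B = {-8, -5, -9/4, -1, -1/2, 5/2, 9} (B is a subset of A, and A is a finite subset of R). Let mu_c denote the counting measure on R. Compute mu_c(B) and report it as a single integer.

Counting measure assigns mu_c(E) = |E| (number of elements) when E is finite.
B has 7 element(s), so mu_c(B) = 7.

7


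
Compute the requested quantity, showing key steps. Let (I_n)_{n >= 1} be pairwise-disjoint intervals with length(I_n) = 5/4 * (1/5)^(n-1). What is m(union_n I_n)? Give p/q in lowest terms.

By countable additivity of the Lebesgue measure on pairwise disjoint measurable sets,
  m(union_{n >= 1} I_n) = sum_{n >= 1} m(I_n) = sum_{n >= 1} a * r^(n-1),
  with a = 5/4 and r = 1/5.
Since 0 < r = 1/5 < 1, the geometric series converges:
  sum_{n >= 1} a * r^(n-1) = a / (1 - r).
  = 5/4 / (1 - 1/5)
  = 5/4 / (4/5)
  = 25/16.

25/16


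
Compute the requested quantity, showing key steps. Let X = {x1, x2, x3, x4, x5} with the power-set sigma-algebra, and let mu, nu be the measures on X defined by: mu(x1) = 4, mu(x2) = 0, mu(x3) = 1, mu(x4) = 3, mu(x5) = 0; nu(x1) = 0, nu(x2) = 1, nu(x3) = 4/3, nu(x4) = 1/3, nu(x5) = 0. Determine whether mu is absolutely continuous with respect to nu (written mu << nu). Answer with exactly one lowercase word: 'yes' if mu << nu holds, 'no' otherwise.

mu << nu means: every nu-null measurable set is also mu-null; equivalently, for every atom x, if nu({x}) = 0 then mu({x}) = 0.
Checking each atom:
  x1: nu = 0, mu = 4 > 0 -> violates mu << nu.
  x2: nu = 1 > 0 -> no constraint.
  x3: nu = 4/3 > 0 -> no constraint.
  x4: nu = 1/3 > 0 -> no constraint.
  x5: nu = 0, mu = 0 -> consistent with mu << nu.
The atom(s) x1 violate the condition (nu = 0 but mu > 0). Therefore mu is NOT absolutely continuous w.r.t. nu.

no


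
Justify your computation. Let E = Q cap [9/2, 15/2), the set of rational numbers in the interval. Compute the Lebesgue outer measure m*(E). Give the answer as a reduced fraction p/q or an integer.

Q cap [9/2, 15/2) is countable; list its elements as q_1, q_2, ... . Fix eps > 0 and cover the k-th point by an interval of length eps * 2^(-k). The cover has total length eps * sum_{k>=1} 2^(-k) = eps, so by definition of outer measure m*(Q cap [9/2, 15/2)) <= eps. Since eps was arbitrary and m* >= 0, the outer measure is 0.

0


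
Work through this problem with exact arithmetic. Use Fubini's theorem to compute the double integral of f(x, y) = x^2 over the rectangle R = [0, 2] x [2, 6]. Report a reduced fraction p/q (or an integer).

f(x, y) is a tensor product of a function of x and a function of y, and both factors are bounded continuous (hence Lebesgue integrable) on the rectangle, so Fubini's theorem applies:
  integral_R f d(m x m) = (integral_a1^b1 x^2 dx) * (integral_a2^b2 1 dy).
Inner integral in x: integral_{0}^{2} x^2 dx = (2^3 - 0^3)/3
  = 8/3.
Inner integral in y: integral_{2}^{6} 1 dy = (6^1 - 2^1)/1
  = 4.
Product: (8/3) * (4) = 32/3.

32/3


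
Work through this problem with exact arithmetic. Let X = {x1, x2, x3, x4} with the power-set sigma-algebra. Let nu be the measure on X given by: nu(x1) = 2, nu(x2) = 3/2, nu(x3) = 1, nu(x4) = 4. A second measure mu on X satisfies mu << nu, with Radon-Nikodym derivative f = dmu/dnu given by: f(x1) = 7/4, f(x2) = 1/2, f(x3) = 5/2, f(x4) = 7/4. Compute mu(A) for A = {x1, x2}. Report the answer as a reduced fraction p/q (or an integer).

By the defining property of the Radon-Nikodym derivative, for every measurable set A,
  mu(A) = integral_A f dnu.
Since nu is a discrete measure concentrated on the atoms of X, the integral over A reduces to the sum
  mu(A) = sum_{x in A} f(x) * nu({x}).
Computing each term:
  x1: f(x1) * nu(x1) = 7/4 * 2 = 7/2.
  x2: f(x2) * nu(x2) = 1/2 * 3/2 = 3/4.
Summing: mu(A) = 7/2 + 3/4 = 17/4.

17/4


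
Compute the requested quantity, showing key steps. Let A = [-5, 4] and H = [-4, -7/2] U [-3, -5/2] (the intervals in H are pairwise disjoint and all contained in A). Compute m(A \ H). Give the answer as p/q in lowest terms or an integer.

The ambient interval has length m(A) = 4 - (-5) = 9.
Since the holes are disjoint and sit inside A, by finite additivity
  m(H) = sum_i (b_i - a_i), and m(A \ H) = m(A) - m(H).
Computing the hole measures:
  m(H_1) = -7/2 - (-4) = 1/2.
  m(H_2) = -5/2 - (-3) = 1/2.
Summed: m(H) = 1/2 + 1/2 = 1.
So m(A \ H) = 9 - 1 = 8.

8


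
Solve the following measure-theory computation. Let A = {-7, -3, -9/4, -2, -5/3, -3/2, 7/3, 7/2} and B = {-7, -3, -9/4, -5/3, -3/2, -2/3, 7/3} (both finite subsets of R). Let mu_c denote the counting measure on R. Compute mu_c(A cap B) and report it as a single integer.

Counting measure on a finite set equals cardinality. mu_c(A cap B) = |A cap B| (elements appearing in both).
Enumerating the elements of A that also lie in B gives 6 element(s).
So mu_c(A cap B) = 6.

6


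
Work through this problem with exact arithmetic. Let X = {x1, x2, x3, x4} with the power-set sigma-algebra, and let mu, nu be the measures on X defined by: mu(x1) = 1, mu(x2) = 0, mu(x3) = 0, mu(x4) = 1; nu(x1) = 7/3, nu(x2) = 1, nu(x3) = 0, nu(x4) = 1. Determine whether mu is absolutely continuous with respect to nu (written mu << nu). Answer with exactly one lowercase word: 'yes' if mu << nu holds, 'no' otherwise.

mu << nu means: every nu-null measurable set is also mu-null; equivalently, for every atom x, if nu({x}) = 0 then mu({x}) = 0.
Checking each atom:
  x1: nu = 7/3 > 0 -> no constraint.
  x2: nu = 1 > 0 -> no constraint.
  x3: nu = 0, mu = 0 -> consistent with mu << nu.
  x4: nu = 1 > 0 -> no constraint.
No atom violates the condition. Therefore mu << nu.

yes


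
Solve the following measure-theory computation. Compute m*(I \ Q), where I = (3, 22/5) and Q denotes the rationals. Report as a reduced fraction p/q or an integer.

The interval I = (3, 22/5) has m(I) = 22/5 - 3 = 7/5 (endpoints are measure-zero, so open/closed/half-open agree). Write I = (I cap Q) u (I \ Q). The rationals in I are countable, so m*(I cap Q) = 0 (cover each rational by intervals whose total length is arbitrarily small). By countable subadditivity m*(I) <= m*(I cap Q) + m*(I \ Q), hence m*(I \ Q) >= m(I) = 7/5. The reverse inequality m*(I \ Q) <= m*(I) = 7/5 is trivial since (I \ Q) is a subset of I. Therefore m*(I \ Q) = 7/5.

7/5


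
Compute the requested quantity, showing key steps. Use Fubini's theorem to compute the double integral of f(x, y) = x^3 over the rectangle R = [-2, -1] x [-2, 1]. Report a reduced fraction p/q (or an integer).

f(x, y) is a tensor product of a function of x and a function of y, and both factors are bounded continuous (hence Lebesgue integrable) on the rectangle, so Fubini's theorem applies:
  integral_R f d(m x m) = (integral_a1^b1 x^3 dx) * (integral_a2^b2 1 dy).
Inner integral in x: integral_{-2}^{-1} x^3 dx = ((-1)^4 - (-2)^4)/4
  = -15/4.
Inner integral in y: integral_{-2}^{1} 1 dy = (1^1 - (-2)^1)/1
  = 3.
Product: (-15/4) * (3) = -45/4.

-45/4


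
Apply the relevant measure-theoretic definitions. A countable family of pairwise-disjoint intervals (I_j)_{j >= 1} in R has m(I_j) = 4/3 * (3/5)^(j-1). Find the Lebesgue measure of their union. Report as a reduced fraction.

By countable additivity of the Lebesgue measure on pairwise disjoint measurable sets,
  m(union_{j >= 1} I_j) = sum_{j >= 1} m(I_j) = sum_{j >= 1} a * r^(j-1),
  with a = 4/3 and r = 3/5.
Since 0 < r = 3/5 < 1, the geometric series converges:
  sum_{j >= 1} a * r^(j-1) = a / (1 - r).
  = 4/3 / (1 - 3/5)
  = 4/3 / (2/5)
  = 10/3.

10/3


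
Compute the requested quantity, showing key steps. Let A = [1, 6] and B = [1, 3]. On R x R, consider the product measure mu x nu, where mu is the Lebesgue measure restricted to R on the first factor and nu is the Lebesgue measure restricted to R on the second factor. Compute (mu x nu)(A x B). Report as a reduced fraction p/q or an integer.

For a measurable rectangle A x B, the product measure satisfies
  (mu x nu)(A x B) = mu(A) * nu(B).
  mu(A) = 5.
  nu(B) = 2.
  (mu x nu)(A x B) = 5 * 2 = 10.

10


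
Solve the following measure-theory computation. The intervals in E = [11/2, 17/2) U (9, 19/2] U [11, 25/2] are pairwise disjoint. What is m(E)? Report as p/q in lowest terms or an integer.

For pairwise disjoint intervals, m(union_i I_i) = sum_i m(I_i),
and m is invariant under swapping open/closed endpoints (single points have measure 0).
So m(E) = sum_i (b_i - a_i).
  I_1 has length 17/2 - 11/2 = 3.
  I_2 has length 19/2 - 9 = 1/2.
  I_3 has length 25/2 - 11 = 3/2.
Summing:
  m(E) = 3 + 1/2 + 3/2 = 5.

5


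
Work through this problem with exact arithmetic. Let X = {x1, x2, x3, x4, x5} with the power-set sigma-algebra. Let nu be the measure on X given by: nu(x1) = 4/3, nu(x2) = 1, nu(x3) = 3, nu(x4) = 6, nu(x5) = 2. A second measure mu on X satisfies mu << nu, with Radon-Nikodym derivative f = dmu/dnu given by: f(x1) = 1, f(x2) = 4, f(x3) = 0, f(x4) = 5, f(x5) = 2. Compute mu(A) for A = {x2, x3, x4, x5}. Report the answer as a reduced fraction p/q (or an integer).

By the defining property of the Radon-Nikodym derivative, for every measurable set A,
  mu(A) = integral_A f dnu.
Since nu is a discrete measure concentrated on the atoms of X, the integral over A reduces to the sum
  mu(A) = sum_{x in A} f(x) * nu({x}).
Computing each term:
  x2: f(x2) * nu(x2) = 4 * 1 = 4.
  x3: f(x3) * nu(x3) = 0 * 3 = 0.
  x4: f(x4) * nu(x4) = 5 * 6 = 30.
  x5: f(x5) * nu(x5) = 2 * 2 = 4.
Summing: mu(A) = 4 + 0 + 30 + 4 = 38.

38


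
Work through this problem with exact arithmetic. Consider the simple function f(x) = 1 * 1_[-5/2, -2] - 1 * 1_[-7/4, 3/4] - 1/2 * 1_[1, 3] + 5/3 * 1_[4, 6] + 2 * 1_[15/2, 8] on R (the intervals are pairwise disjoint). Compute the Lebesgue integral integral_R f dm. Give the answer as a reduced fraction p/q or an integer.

For a simple function f = sum_i c_i * 1_{A_i} with disjoint A_i,
  integral f dm = sum_i c_i * m(A_i).
Lengths of the A_i:
  m(A_1) = -2 - (-5/2) = 1/2.
  m(A_2) = 3/4 - (-7/4) = 5/2.
  m(A_3) = 3 - 1 = 2.
  m(A_4) = 6 - 4 = 2.
  m(A_5) = 8 - 15/2 = 1/2.
Contributions c_i * m(A_i):
  (1) * (1/2) = 1/2.
  (-1) * (5/2) = -5/2.
  (-1/2) * (2) = -1.
  (5/3) * (2) = 10/3.
  (2) * (1/2) = 1.
Total: 1/2 - 5/2 - 1 + 10/3 + 1 = 4/3.

4/3


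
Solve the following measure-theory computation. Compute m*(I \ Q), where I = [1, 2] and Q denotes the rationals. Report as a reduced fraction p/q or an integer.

The interval I = [1, 2] has m(I) = 2 - 1 = 1 (endpoints are measure-zero, so open/closed/half-open agree). Write I = (I cap Q) u (I \ Q). The rationals in I are countable, so m*(I cap Q) = 0 (cover each rational by intervals whose total length is arbitrarily small). By countable subadditivity m*(I) <= m*(I cap Q) + m*(I \ Q), hence m*(I \ Q) >= m(I) = 1. The reverse inequality m*(I \ Q) <= m*(I) = 1 is trivial since (I \ Q) is a subset of I. Therefore m*(I \ Q) = 1.

1


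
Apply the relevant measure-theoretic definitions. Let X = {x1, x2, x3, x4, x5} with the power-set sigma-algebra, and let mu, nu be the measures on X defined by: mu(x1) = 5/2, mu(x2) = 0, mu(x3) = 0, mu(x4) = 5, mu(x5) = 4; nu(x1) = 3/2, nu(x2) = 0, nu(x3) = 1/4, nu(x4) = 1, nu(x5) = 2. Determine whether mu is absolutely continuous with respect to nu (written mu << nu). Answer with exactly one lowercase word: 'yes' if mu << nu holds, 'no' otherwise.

mu << nu means: every nu-null measurable set is also mu-null; equivalently, for every atom x, if nu({x}) = 0 then mu({x}) = 0.
Checking each atom:
  x1: nu = 3/2 > 0 -> no constraint.
  x2: nu = 0, mu = 0 -> consistent with mu << nu.
  x3: nu = 1/4 > 0 -> no constraint.
  x4: nu = 1 > 0 -> no constraint.
  x5: nu = 2 > 0 -> no constraint.
No atom violates the condition. Therefore mu << nu.

yes


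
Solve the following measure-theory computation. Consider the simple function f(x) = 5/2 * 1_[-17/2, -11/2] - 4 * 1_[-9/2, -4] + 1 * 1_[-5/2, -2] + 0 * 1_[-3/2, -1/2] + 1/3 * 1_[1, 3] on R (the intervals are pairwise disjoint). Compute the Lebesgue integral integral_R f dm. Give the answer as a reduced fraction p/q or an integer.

For a simple function f = sum_i c_i * 1_{A_i} with disjoint A_i,
  integral f dm = sum_i c_i * m(A_i).
Lengths of the A_i:
  m(A_1) = -11/2 - (-17/2) = 3.
  m(A_2) = -4 - (-9/2) = 1/2.
  m(A_3) = -2 - (-5/2) = 1/2.
  m(A_4) = -1/2 - (-3/2) = 1.
  m(A_5) = 3 - 1 = 2.
Contributions c_i * m(A_i):
  (5/2) * (3) = 15/2.
  (-4) * (1/2) = -2.
  (1) * (1/2) = 1/2.
  (0) * (1) = 0.
  (1/3) * (2) = 2/3.
Total: 15/2 - 2 + 1/2 + 0 + 2/3 = 20/3.

20/3


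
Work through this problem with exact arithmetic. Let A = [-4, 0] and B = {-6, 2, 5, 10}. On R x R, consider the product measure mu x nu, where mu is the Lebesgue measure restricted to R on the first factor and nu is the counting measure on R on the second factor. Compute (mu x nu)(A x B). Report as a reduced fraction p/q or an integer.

For a measurable rectangle A x B, the product measure satisfies
  (mu x nu)(A x B) = mu(A) * nu(B).
  mu(A) = 4.
  nu(B) = 4.
  (mu x nu)(A x B) = 4 * 4 = 16.

16


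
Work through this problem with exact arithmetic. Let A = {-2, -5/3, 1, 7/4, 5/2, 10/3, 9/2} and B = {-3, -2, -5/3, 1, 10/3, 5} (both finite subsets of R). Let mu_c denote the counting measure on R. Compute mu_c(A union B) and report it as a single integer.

Counting measure on a finite set equals cardinality. By inclusion-exclusion, |A union B| = |A| + |B| - |A cap B|.
|A| = 7, |B| = 6, |A cap B| = 4.
So mu_c(A union B) = 7 + 6 - 4 = 9.

9


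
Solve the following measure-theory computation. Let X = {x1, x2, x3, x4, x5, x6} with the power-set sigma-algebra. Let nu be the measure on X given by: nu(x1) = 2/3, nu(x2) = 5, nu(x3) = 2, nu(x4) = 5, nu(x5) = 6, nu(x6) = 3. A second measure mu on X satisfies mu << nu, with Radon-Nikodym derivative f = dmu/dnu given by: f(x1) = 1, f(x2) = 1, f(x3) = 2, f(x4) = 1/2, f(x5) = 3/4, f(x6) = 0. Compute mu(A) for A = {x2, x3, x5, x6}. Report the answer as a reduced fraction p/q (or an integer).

By the defining property of the Radon-Nikodym derivative, for every measurable set A,
  mu(A) = integral_A f dnu.
Since nu is a discrete measure concentrated on the atoms of X, the integral over A reduces to the sum
  mu(A) = sum_{x in A} f(x) * nu({x}).
Computing each term:
  x2: f(x2) * nu(x2) = 1 * 5 = 5.
  x3: f(x3) * nu(x3) = 2 * 2 = 4.
  x5: f(x5) * nu(x5) = 3/4 * 6 = 9/2.
  x6: f(x6) * nu(x6) = 0 * 3 = 0.
Summing: mu(A) = 5 + 4 + 9/2 + 0 = 27/2.

27/2


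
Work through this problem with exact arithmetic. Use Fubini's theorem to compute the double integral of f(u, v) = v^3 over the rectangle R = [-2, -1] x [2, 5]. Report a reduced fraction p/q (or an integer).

f(u, v) is a tensor product of a function of u and a function of v, and both factors are bounded continuous (hence Lebesgue integrable) on the rectangle, so Fubini's theorem applies:
  integral_R f d(m x m) = (integral_a1^b1 1 du) * (integral_a2^b2 v^3 dv).
Inner integral in u: integral_{-2}^{-1} 1 du = ((-1)^1 - (-2)^1)/1
  = 1.
Inner integral in v: integral_{2}^{5} v^3 dv = (5^4 - 2^4)/4
  = 609/4.
Product: (1) * (609/4) = 609/4.

609/4


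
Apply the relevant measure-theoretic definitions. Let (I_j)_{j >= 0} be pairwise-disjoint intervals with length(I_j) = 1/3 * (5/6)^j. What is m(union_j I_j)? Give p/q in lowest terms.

By countable additivity of the Lebesgue measure on pairwise disjoint measurable sets,
  m(union_{j >= 0} I_j) = sum_{j >= 0} m(I_j) = sum_{j >= 0} a * r^j,
  with a = 1/3 and r = 5/6.
Since 0 < r = 5/6 < 1, the geometric series converges:
  sum_{j >= 0} a * r^j = a / (1 - r).
  = 1/3 / (1 - 5/6)
  = 1/3 / (1/6)
  = 2.

2


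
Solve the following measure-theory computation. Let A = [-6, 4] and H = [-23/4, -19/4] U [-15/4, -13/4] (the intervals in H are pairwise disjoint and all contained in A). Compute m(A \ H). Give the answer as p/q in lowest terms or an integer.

The ambient interval has length m(A) = 4 - (-6) = 10.
Since the holes are disjoint and sit inside A, by finite additivity
  m(H) = sum_i (b_i - a_i), and m(A \ H) = m(A) - m(H).
Computing the hole measures:
  m(H_1) = -19/4 - (-23/4) = 1.
  m(H_2) = -13/4 - (-15/4) = 1/2.
Summed: m(H) = 1 + 1/2 = 3/2.
So m(A \ H) = 10 - 3/2 = 17/2.

17/2


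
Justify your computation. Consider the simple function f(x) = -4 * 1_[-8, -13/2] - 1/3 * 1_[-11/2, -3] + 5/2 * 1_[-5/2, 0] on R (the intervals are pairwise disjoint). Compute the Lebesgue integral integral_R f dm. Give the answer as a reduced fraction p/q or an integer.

For a simple function f = sum_i c_i * 1_{A_i} with disjoint A_i,
  integral f dm = sum_i c_i * m(A_i).
Lengths of the A_i:
  m(A_1) = -13/2 - (-8) = 3/2.
  m(A_2) = -3 - (-11/2) = 5/2.
  m(A_3) = 0 - (-5/2) = 5/2.
Contributions c_i * m(A_i):
  (-4) * (3/2) = -6.
  (-1/3) * (5/2) = -5/6.
  (5/2) * (5/2) = 25/4.
Total: -6 - 5/6 + 25/4 = -7/12.

-7/12


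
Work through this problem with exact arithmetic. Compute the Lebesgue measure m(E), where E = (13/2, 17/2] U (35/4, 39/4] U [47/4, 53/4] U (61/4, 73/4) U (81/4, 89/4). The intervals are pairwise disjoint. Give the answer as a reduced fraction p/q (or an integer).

For pairwise disjoint intervals, m(union_i I_i) = sum_i m(I_i),
and m is invariant under swapping open/closed endpoints (single points have measure 0).
So m(E) = sum_i (b_i - a_i).
  I_1 has length 17/2 - 13/2 = 2.
  I_2 has length 39/4 - 35/4 = 1.
  I_3 has length 53/4 - 47/4 = 3/2.
  I_4 has length 73/4 - 61/4 = 3.
  I_5 has length 89/4 - 81/4 = 2.
Summing:
  m(E) = 2 + 1 + 3/2 + 3 + 2 = 19/2.

19/2


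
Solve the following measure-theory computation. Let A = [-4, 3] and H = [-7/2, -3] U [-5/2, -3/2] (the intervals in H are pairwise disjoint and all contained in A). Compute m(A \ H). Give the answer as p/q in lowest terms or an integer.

The ambient interval has length m(A) = 3 - (-4) = 7.
Since the holes are disjoint and sit inside A, by finite additivity
  m(H) = sum_i (b_i - a_i), and m(A \ H) = m(A) - m(H).
Computing the hole measures:
  m(H_1) = -3 - (-7/2) = 1/2.
  m(H_2) = -3/2 - (-5/2) = 1.
Summed: m(H) = 1/2 + 1 = 3/2.
So m(A \ H) = 7 - 3/2 = 11/2.

11/2


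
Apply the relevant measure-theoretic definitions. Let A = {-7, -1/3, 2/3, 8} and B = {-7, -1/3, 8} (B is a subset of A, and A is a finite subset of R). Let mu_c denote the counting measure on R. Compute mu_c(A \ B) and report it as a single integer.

Counting measure assigns mu_c(E) = |E| (number of elements) when E is finite. For B subset A, A \ B is the set of elements of A not in B, so |A \ B| = |A| - |B|.
|A| = 4, |B| = 3, so mu_c(A \ B) = 4 - 3 = 1.

1


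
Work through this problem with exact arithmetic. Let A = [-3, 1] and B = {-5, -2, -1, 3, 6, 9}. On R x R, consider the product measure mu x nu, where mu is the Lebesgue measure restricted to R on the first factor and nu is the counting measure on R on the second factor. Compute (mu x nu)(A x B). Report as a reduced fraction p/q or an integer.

For a measurable rectangle A x B, the product measure satisfies
  (mu x nu)(A x B) = mu(A) * nu(B).
  mu(A) = 4.
  nu(B) = 6.
  (mu x nu)(A x B) = 4 * 6 = 24.

24


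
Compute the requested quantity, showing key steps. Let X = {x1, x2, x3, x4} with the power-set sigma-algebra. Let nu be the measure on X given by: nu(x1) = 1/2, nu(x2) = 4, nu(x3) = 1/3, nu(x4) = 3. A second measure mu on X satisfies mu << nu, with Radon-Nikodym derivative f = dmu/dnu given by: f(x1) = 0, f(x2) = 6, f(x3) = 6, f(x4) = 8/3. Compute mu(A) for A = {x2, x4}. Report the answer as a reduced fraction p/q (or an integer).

By the defining property of the Radon-Nikodym derivative, for every measurable set A,
  mu(A) = integral_A f dnu.
Since nu is a discrete measure concentrated on the atoms of X, the integral over A reduces to the sum
  mu(A) = sum_{x in A} f(x) * nu({x}).
Computing each term:
  x2: f(x2) * nu(x2) = 6 * 4 = 24.
  x4: f(x4) * nu(x4) = 8/3 * 3 = 8.
Summing: mu(A) = 24 + 8 = 32.

32


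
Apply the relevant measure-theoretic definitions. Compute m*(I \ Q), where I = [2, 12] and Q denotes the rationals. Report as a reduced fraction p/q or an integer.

The interval I = [2, 12] has m(I) = 12 - 2 = 10 (endpoints are measure-zero, so open/closed/half-open agree). Write I = (I cap Q) u (I \ Q). The rationals in I are countable, so m*(I cap Q) = 0 (cover each rational by intervals whose total length is arbitrarily small). By countable subadditivity m*(I) <= m*(I cap Q) + m*(I \ Q), hence m*(I \ Q) >= m(I) = 10. The reverse inequality m*(I \ Q) <= m*(I) = 10 is trivial since (I \ Q) is a subset of I. Therefore m*(I \ Q) = 10.

10


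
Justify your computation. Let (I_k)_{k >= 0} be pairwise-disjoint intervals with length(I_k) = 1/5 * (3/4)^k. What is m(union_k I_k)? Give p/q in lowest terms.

By countable additivity of the Lebesgue measure on pairwise disjoint measurable sets,
  m(union_{k >= 0} I_k) = sum_{k >= 0} m(I_k) = sum_{k >= 0} a * r^k,
  with a = 1/5 and r = 3/4.
Since 0 < r = 3/4 < 1, the geometric series converges:
  sum_{k >= 0} a * r^k = a / (1 - r).
  = 1/5 / (1 - 3/4)
  = 1/5 / (1/4)
  = 4/5.

4/5


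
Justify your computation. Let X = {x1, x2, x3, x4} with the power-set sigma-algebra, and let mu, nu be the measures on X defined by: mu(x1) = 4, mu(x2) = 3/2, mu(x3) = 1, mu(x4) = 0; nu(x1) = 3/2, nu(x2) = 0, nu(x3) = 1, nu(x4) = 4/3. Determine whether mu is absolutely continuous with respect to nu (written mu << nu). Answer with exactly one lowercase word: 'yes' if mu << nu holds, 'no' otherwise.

mu << nu means: every nu-null measurable set is also mu-null; equivalently, for every atom x, if nu({x}) = 0 then mu({x}) = 0.
Checking each atom:
  x1: nu = 3/2 > 0 -> no constraint.
  x2: nu = 0, mu = 3/2 > 0 -> violates mu << nu.
  x3: nu = 1 > 0 -> no constraint.
  x4: nu = 4/3 > 0 -> no constraint.
The atom(s) x2 violate the condition (nu = 0 but mu > 0). Therefore mu is NOT absolutely continuous w.r.t. nu.

no


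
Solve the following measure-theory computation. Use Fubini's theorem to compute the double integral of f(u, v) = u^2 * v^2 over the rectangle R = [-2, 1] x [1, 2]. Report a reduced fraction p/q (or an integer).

f(u, v) is a tensor product of a function of u and a function of v, and both factors are bounded continuous (hence Lebesgue integrable) on the rectangle, so Fubini's theorem applies:
  integral_R f d(m x m) = (integral_a1^b1 u^2 du) * (integral_a2^b2 v^2 dv).
Inner integral in u: integral_{-2}^{1} u^2 du = (1^3 - (-2)^3)/3
  = 3.
Inner integral in v: integral_{1}^{2} v^2 dv = (2^3 - 1^3)/3
  = 7/3.
Product: (3) * (7/3) = 7.

7


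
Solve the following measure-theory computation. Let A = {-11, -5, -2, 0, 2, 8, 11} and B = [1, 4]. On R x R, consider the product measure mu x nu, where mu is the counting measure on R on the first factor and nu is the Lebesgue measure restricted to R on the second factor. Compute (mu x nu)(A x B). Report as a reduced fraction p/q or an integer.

For a measurable rectangle A x B, the product measure satisfies
  (mu x nu)(A x B) = mu(A) * nu(B).
  mu(A) = 7.
  nu(B) = 3.
  (mu x nu)(A x B) = 7 * 3 = 21.

21


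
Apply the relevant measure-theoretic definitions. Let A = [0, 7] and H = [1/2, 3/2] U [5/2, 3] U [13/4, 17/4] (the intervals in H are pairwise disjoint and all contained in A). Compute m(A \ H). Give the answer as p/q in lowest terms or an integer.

The ambient interval has length m(A) = 7 - 0 = 7.
Since the holes are disjoint and sit inside A, by finite additivity
  m(H) = sum_i (b_i - a_i), and m(A \ H) = m(A) - m(H).
Computing the hole measures:
  m(H_1) = 3/2 - 1/2 = 1.
  m(H_2) = 3 - 5/2 = 1/2.
  m(H_3) = 17/4 - 13/4 = 1.
Summed: m(H) = 1 + 1/2 + 1 = 5/2.
So m(A \ H) = 7 - 5/2 = 9/2.

9/2


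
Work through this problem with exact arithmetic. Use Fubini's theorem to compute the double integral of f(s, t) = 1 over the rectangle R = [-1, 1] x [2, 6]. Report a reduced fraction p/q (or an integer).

f(s, t) is a tensor product of a function of s and a function of t, and both factors are bounded continuous (hence Lebesgue integrable) on the rectangle, so Fubini's theorem applies:
  integral_R f d(m x m) = (integral_a1^b1 1 ds) * (integral_a2^b2 1 dt).
Inner integral in s: integral_{-1}^{1} 1 ds = (1^1 - (-1)^1)/1
  = 2.
Inner integral in t: integral_{2}^{6} 1 dt = (6^1 - 2^1)/1
  = 4.
Product: (2) * (4) = 8.

8


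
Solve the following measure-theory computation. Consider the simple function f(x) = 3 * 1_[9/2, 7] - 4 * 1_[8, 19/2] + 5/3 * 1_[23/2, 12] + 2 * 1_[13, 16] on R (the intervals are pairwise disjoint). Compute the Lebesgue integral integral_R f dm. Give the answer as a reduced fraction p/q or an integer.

For a simple function f = sum_i c_i * 1_{A_i} with disjoint A_i,
  integral f dm = sum_i c_i * m(A_i).
Lengths of the A_i:
  m(A_1) = 7 - 9/2 = 5/2.
  m(A_2) = 19/2 - 8 = 3/2.
  m(A_3) = 12 - 23/2 = 1/2.
  m(A_4) = 16 - 13 = 3.
Contributions c_i * m(A_i):
  (3) * (5/2) = 15/2.
  (-4) * (3/2) = -6.
  (5/3) * (1/2) = 5/6.
  (2) * (3) = 6.
Total: 15/2 - 6 + 5/6 + 6 = 25/3.

25/3


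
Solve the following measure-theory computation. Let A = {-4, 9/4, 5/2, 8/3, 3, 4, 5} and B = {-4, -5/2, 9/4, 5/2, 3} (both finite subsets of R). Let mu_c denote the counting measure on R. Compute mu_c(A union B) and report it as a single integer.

Counting measure on a finite set equals cardinality. By inclusion-exclusion, |A union B| = |A| + |B| - |A cap B|.
|A| = 7, |B| = 5, |A cap B| = 4.
So mu_c(A union B) = 7 + 5 - 4 = 8.

8


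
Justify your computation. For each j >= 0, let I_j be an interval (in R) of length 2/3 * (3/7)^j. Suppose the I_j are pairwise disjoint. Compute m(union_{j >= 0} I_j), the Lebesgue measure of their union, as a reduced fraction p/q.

By countable additivity of the Lebesgue measure on pairwise disjoint measurable sets,
  m(union_{j >= 0} I_j) = sum_{j >= 0} m(I_j) = sum_{j >= 0} a * r^j,
  with a = 2/3 and r = 3/7.
Since 0 < r = 3/7 < 1, the geometric series converges:
  sum_{j >= 0} a * r^j = a / (1 - r).
  = 2/3 / (1 - 3/7)
  = 2/3 / (4/7)
  = 7/6.

7/6


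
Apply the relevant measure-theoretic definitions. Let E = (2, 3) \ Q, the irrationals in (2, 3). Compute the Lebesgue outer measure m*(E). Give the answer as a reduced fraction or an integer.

The interval I = (2, 3) has m(I) = 3 - 2 = 1 (endpoints are measure-zero, so open/closed/half-open agree). Write I = (I cap Q) u (I \ Q). The rationals in I are countable, so m*(I cap Q) = 0 (cover each rational by intervals whose total length is arbitrarily small). By countable subadditivity m*(I) <= m*(I cap Q) + m*(I \ Q), hence m*(I \ Q) >= m(I) = 1. The reverse inequality m*(I \ Q) <= m*(I) = 1 is trivial since (I \ Q) is a subset of I. Therefore m*(I \ Q) = 1.

1


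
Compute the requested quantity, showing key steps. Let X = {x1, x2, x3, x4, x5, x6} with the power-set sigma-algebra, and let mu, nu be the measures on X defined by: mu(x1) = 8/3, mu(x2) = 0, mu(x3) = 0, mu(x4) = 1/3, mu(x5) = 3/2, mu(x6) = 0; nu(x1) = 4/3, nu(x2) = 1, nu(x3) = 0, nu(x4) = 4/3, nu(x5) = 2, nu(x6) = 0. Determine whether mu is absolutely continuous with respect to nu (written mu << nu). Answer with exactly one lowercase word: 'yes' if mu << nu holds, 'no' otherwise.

mu << nu means: every nu-null measurable set is also mu-null; equivalently, for every atom x, if nu({x}) = 0 then mu({x}) = 0.
Checking each atom:
  x1: nu = 4/3 > 0 -> no constraint.
  x2: nu = 1 > 0 -> no constraint.
  x3: nu = 0, mu = 0 -> consistent with mu << nu.
  x4: nu = 4/3 > 0 -> no constraint.
  x5: nu = 2 > 0 -> no constraint.
  x6: nu = 0, mu = 0 -> consistent with mu << nu.
No atom violates the condition. Therefore mu << nu.

yes


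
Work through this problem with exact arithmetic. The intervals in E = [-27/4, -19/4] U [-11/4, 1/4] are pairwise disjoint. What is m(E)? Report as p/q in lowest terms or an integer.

For pairwise disjoint intervals, m(union_i I_i) = sum_i m(I_i),
and m is invariant under swapping open/closed endpoints (single points have measure 0).
So m(E) = sum_i (b_i - a_i).
  I_1 has length -19/4 - (-27/4) = 2.
  I_2 has length 1/4 - (-11/4) = 3.
Summing:
  m(E) = 2 + 3 = 5.

5


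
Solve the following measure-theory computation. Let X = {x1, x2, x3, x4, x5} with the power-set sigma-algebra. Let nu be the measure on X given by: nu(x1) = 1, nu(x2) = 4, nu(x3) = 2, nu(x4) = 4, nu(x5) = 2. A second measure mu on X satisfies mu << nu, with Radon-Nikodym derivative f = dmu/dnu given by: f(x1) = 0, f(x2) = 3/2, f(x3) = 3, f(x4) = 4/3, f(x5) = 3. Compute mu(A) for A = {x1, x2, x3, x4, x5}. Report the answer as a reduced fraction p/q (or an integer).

By the defining property of the Radon-Nikodym derivative, for every measurable set A,
  mu(A) = integral_A f dnu.
Since nu is a discrete measure concentrated on the atoms of X, the integral over A reduces to the sum
  mu(A) = sum_{x in A} f(x) * nu({x}).
Computing each term:
  x1: f(x1) * nu(x1) = 0 * 1 = 0.
  x2: f(x2) * nu(x2) = 3/2 * 4 = 6.
  x3: f(x3) * nu(x3) = 3 * 2 = 6.
  x4: f(x4) * nu(x4) = 4/3 * 4 = 16/3.
  x5: f(x5) * nu(x5) = 3 * 2 = 6.
Summing: mu(A) = 0 + 6 + 6 + 16/3 + 6 = 70/3.

70/3


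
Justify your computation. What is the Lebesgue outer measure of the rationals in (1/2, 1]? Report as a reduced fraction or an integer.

The set Q cap (1/2, 1] is countable (a subset of the countable set Q). Lebesgue outer measure of any countable set is 0: each singleton {q} has m*({q}) = 0, and by countable subadditivity m*(union_k {q_k}) <= sum_k m*({q_k}) = sum_k 0 = 0. The reverse inequality m*(E) >= 0 is automatic. So m*(Q cap (1/2, 1]) = 0.

0


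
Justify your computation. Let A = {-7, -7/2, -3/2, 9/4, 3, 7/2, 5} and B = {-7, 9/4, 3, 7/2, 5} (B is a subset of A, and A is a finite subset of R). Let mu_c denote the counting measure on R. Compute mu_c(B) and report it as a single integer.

Counting measure assigns mu_c(E) = |E| (number of elements) when E is finite.
B has 5 element(s), so mu_c(B) = 5.

5


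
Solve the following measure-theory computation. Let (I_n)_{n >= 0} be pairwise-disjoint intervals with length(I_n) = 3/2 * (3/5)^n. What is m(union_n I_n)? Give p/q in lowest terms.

By countable additivity of the Lebesgue measure on pairwise disjoint measurable sets,
  m(union_{n >= 0} I_n) = sum_{n >= 0} m(I_n) = sum_{n >= 0} a * r^n,
  with a = 3/2 and r = 3/5.
Since 0 < r = 3/5 < 1, the geometric series converges:
  sum_{n >= 0} a * r^n = a / (1 - r).
  = 3/2 / (1 - 3/5)
  = 3/2 / (2/5)
  = 15/4.

15/4


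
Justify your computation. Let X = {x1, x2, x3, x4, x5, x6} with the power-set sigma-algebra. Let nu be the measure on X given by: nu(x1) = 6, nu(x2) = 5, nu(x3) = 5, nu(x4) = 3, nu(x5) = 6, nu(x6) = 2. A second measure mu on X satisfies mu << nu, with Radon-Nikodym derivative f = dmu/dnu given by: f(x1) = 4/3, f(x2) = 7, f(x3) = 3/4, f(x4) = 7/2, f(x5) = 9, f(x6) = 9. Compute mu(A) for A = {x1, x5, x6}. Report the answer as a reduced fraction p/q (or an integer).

By the defining property of the Radon-Nikodym derivative, for every measurable set A,
  mu(A) = integral_A f dnu.
Since nu is a discrete measure concentrated on the atoms of X, the integral over A reduces to the sum
  mu(A) = sum_{x in A} f(x) * nu({x}).
Computing each term:
  x1: f(x1) * nu(x1) = 4/3 * 6 = 8.
  x5: f(x5) * nu(x5) = 9 * 6 = 54.
  x6: f(x6) * nu(x6) = 9 * 2 = 18.
Summing: mu(A) = 8 + 54 + 18 = 80.

80


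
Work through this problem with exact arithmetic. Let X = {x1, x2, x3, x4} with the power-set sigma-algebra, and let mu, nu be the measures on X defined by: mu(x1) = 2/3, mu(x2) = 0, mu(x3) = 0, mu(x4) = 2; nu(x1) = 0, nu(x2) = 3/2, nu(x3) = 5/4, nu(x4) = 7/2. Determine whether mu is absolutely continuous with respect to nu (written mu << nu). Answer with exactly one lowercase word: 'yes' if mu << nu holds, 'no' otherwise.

mu << nu means: every nu-null measurable set is also mu-null; equivalently, for every atom x, if nu({x}) = 0 then mu({x}) = 0.
Checking each atom:
  x1: nu = 0, mu = 2/3 > 0 -> violates mu << nu.
  x2: nu = 3/2 > 0 -> no constraint.
  x3: nu = 5/4 > 0 -> no constraint.
  x4: nu = 7/2 > 0 -> no constraint.
The atom(s) x1 violate the condition (nu = 0 but mu > 0). Therefore mu is NOT absolutely continuous w.r.t. nu.

no


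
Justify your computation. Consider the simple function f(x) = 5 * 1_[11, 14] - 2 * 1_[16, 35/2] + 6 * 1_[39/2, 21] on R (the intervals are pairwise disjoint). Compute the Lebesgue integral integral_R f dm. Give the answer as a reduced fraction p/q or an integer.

For a simple function f = sum_i c_i * 1_{A_i} with disjoint A_i,
  integral f dm = sum_i c_i * m(A_i).
Lengths of the A_i:
  m(A_1) = 14 - 11 = 3.
  m(A_2) = 35/2 - 16 = 3/2.
  m(A_3) = 21 - 39/2 = 3/2.
Contributions c_i * m(A_i):
  (5) * (3) = 15.
  (-2) * (3/2) = -3.
  (6) * (3/2) = 9.
Total: 15 - 3 + 9 = 21.

21


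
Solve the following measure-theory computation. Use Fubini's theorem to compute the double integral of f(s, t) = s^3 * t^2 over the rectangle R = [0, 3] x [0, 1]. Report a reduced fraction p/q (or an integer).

f(s, t) is a tensor product of a function of s and a function of t, and both factors are bounded continuous (hence Lebesgue integrable) on the rectangle, so Fubini's theorem applies:
  integral_R f d(m x m) = (integral_a1^b1 s^3 ds) * (integral_a2^b2 t^2 dt).
Inner integral in s: integral_{0}^{3} s^3 ds = (3^4 - 0^4)/4
  = 81/4.
Inner integral in t: integral_{0}^{1} t^2 dt = (1^3 - 0^3)/3
  = 1/3.
Product: (81/4) * (1/3) = 27/4.

27/4


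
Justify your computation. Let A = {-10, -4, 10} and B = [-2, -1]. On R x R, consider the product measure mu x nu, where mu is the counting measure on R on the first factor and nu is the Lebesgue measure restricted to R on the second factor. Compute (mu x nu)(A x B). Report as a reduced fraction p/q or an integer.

For a measurable rectangle A x B, the product measure satisfies
  (mu x nu)(A x B) = mu(A) * nu(B).
  mu(A) = 3.
  nu(B) = 1.
  (mu x nu)(A x B) = 3 * 1 = 3.

3


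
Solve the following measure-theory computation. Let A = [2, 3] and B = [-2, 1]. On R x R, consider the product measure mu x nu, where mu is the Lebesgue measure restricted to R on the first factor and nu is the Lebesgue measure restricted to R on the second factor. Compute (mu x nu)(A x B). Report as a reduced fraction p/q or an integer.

For a measurable rectangle A x B, the product measure satisfies
  (mu x nu)(A x B) = mu(A) * nu(B).
  mu(A) = 1.
  nu(B) = 3.
  (mu x nu)(A x B) = 1 * 3 = 3.

3


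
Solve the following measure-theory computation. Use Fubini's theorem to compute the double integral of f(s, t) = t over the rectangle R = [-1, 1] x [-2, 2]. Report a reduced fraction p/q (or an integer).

f(s, t) is a tensor product of a function of s and a function of t, and both factors are bounded continuous (hence Lebesgue integrable) on the rectangle, so Fubini's theorem applies:
  integral_R f d(m x m) = (integral_a1^b1 1 ds) * (integral_a2^b2 t dt).
Inner integral in s: integral_{-1}^{1} 1 ds = (1^1 - (-1)^1)/1
  = 2.
Inner integral in t: integral_{-2}^{2} t dt = (2^2 - (-2)^2)/2
  = 0.
Product: (2) * (0) = 0.

0


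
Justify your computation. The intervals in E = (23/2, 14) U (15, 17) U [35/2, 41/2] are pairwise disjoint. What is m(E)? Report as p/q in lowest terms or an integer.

For pairwise disjoint intervals, m(union_i I_i) = sum_i m(I_i),
and m is invariant under swapping open/closed endpoints (single points have measure 0).
So m(E) = sum_i (b_i - a_i).
  I_1 has length 14 - 23/2 = 5/2.
  I_2 has length 17 - 15 = 2.
  I_3 has length 41/2 - 35/2 = 3.
Summing:
  m(E) = 5/2 + 2 + 3 = 15/2.

15/2


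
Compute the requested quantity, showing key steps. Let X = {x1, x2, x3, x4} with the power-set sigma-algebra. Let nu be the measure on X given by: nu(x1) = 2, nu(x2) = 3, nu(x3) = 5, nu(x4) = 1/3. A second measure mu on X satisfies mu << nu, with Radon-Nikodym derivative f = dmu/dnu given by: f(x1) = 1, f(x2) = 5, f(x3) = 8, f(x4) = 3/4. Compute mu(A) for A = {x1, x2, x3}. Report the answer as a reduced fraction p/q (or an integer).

By the defining property of the Radon-Nikodym derivative, for every measurable set A,
  mu(A) = integral_A f dnu.
Since nu is a discrete measure concentrated on the atoms of X, the integral over A reduces to the sum
  mu(A) = sum_{x in A} f(x) * nu({x}).
Computing each term:
  x1: f(x1) * nu(x1) = 1 * 2 = 2.
  x2: f(x2) * nu(x2) = 5 * 3 = 15.
  x3: f(x3) * nu(x3) = 8 * 5 = 40.
Summing: mu(A) = 2 + 15 + 40 = 57.

57


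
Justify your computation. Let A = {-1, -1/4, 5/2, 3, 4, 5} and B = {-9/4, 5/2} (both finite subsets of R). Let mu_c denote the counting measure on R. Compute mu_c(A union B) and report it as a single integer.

Counting measure on a finite set equals cardinality. By inclusion-exclusion, |A union B| = |A| + |B| - |A cap B|.
|A| = 6, |B| = 2, |A cap B| = 1.
So mu_c(A union B) = 6 + 2 - 1 = 7.

7


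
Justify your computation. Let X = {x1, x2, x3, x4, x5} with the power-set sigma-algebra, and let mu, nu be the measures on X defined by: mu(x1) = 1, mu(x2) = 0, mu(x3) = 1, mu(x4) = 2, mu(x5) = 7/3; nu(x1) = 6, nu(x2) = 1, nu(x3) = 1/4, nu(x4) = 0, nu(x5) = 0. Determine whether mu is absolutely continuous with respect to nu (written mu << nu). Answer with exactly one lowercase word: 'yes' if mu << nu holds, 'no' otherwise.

mu << nu means: every nu-null measurable set is also mu-null; equivalently, for every atom x, if nu({x}) = 0 then mu({x}) = 0.
Checking each atom:
  x1: nu = 6 > 0 -> no constraint.
  x2: nu = 1 > 0 -> no constraint.
  x3: nu = 1/4 > 0 -> no constraint.
  x4: nu = 0, mu = 2 > 0 -> violates mu << nu.
  x5: nu = 0, mu = 7/3 > 0 -> violates mu << nu.
The atom(s) x4, x5 violate the condition (nu = 0 but mu > 0). Therefore mu is NOT absolutely continuous w.r.t. nu.

no


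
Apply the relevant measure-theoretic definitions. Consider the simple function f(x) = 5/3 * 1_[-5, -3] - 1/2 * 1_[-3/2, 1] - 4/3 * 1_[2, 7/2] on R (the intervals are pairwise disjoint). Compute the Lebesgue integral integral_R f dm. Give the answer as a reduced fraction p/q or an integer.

For a simple function f = sum_i c_i * 1_{A_i} with disjoint A_i,
  integral f dm = sum_i c_i * m(A_i).
Lengths of the A_i:
  m(A_1) = -3 - (-5) = 2.
  m(A_2) = 1 - (-3/2) = 5/2.
  m(A_3) = 7/2 - 2 = 3/2.
Contributions c_i * m(A_i):
  (5/3) * (2) = 10/3.
  (-1/2) * (5/2) = -5/4.
  (-4/3) * (3/2) = -2.
Total: 10/3 - 5/4 - 2 = 1/12.

1/12


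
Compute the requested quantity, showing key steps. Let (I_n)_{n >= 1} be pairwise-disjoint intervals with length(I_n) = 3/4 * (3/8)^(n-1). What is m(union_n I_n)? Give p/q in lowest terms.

By countable additivity of the Lebesgue measure on pairwise disjoint measurable sets,
  m(union_{n >= 1} I_n) = sum_{n >= 1} m(I_n) = sum_{n >= 1} a * r^(n-1),
  with a = 3/4 and r = 3/8.
Since 0 < r = 3/8 < 1, the geometric series converges:
  sum_{n >= 1} a * r^(n-1) = a / (1 - r).
  = 3/4 / (1 - 3/8)
  = 3/4 / (5/8)
  = 6/5.

6/5


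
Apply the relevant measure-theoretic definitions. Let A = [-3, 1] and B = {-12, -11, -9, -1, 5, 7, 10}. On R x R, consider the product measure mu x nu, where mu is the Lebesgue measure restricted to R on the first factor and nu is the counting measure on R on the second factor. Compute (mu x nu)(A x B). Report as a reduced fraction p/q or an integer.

For a measurable rectangle A x B, the product measure satisfies
  (mu x nu)(A x B) = mu(A) * nu(B).
  mu(A) = 4.
  nu(B) = 7.
  (mu x nu)(A x B) = 4 * 7 = 28.

28
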